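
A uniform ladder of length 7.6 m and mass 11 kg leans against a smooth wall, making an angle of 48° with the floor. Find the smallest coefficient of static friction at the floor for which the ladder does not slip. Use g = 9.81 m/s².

μ_min ≈ 0.45

Take moments about the foot of the ladder.
Ladder weight 11×9.81 = 107.9 N acts at 3.8 m along the ladder; its horizontal arm is 3.8·cos48° = 2.543 m → τ = 274.4 N·m clockwise.
Wall normal N acts horizontally at the top; its moment arm is the height L sinθ = 7.6·sin48° = 5.648 m, counterclockwise.
Balancing moments: N × 5.648 = 274.4, giving N = 48.58 N.
ΣFx = 0 ⇒ f = N_wall = 48.58 N. ΣFy = 0 ⇒ N_floor = 107.9 N.
μ_min = f / N_floor = 48.58 / 107.9 = 0.45.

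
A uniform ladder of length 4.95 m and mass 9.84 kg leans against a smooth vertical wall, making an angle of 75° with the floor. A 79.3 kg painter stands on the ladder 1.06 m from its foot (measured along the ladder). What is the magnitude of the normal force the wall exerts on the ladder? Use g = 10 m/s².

Taking torques about the foot of the ladder:
Ladder weight 9.84×10 = 98.4 N acts at 2.475 m along the ladder; its horizontal arm is 2.475·cos75° = 0.6406 m → τ = 63.04 N·m clockwise.
Painter: 79.3×10 = 793 N at 1.06 m → arm 0.2743 m → τ = 217.5 N·m clockwise.
Wall normal N acts horizontally at the top; its moment arm is the height L sinθ = 4.95·sin75° = 4.781 m, counterclockwise.
Setting net torque to zero: N × 4.781 = 280.5 → N = 58.7 N.

N_wall ≈ 58.7 N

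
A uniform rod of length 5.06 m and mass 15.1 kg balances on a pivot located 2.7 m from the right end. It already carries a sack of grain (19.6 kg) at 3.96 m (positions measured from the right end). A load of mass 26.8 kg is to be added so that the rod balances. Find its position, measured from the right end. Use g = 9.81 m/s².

Take moments about the pivot (at 2.7 m from the right end).
Beam weight: 15.1 × 9.81 = 148.1 N down at 2.53 m → arm 0.17 m, τ = 148.1 × 0.17 = 25.18 N·m clockwise.
Sack of grain: 19.6 × 9.81 = 192.3 N down at 3.96 m → arm 1.26 m, τ = 192.3 × 1.26 = 242.3 N·m counterclockwise.
Net moment of existing loads = 217.1 N·m counterclockwise.
The load weighs 26.8 × 9.81 = 262.9 N and must supply an equal clockwise moment, so its lever arm about the pivot is 217.1 / 262.9 = 0.826 m.
That puts it at 2.7 − 0.826 = 1.87 m from the right end.

x ≈ 1.87 m from the right end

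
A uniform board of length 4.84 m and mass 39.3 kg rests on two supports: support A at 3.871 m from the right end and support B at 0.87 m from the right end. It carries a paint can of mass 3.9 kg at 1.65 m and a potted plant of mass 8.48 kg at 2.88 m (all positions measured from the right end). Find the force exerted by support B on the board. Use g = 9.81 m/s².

About support A:
Beam weight: 39.3 × 9.81 = 385.5 N down at 2.42 m → arm 1.451 m, τ = 385.5 × 1.451 = 559.4 N·m clockwise.
Paint can: 3.9 × 9.81 = 38.26 N down at 1.65 m → arm 2.221 m, τ = 38.26 × 2.221 = 84.98 N·m clockwise.
Potted plant: 8.48 × 9.81 = 83.19 N down at 2.88 m → arm 0.991 m, τ = 83.19 × 0.991 = 82.44 N·m clockwise.
Net load moment about support A = 726.8 N·m clockwise.
Reaction R at support B is upward at 0.87 m, arm 3.001 m → moment R × 3.001 counterclockwise.
Στ = 0 ⇒ R × 3.001 = 726.8 ⇒ R = 242 N.

R_B ≈ 242 N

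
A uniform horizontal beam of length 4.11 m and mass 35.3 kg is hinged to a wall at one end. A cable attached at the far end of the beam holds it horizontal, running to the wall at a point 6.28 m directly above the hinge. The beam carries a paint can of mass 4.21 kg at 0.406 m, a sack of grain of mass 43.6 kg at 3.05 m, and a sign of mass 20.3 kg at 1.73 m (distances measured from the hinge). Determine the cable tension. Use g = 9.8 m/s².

T ≈ 691 N

Sum moments about the hinge (the unknown hinge reaction has zero arm there).
Beam weight: 35.3 × 9.8 = 345.9 N down at 2.055 m → arm 2.055 m, τ = 345.9 × 2.055 = 710.8 N·m clockwise.
Paint can: 4.21 × 9.8 = 41.26 N down at 0.406 m → arm 0.406 m, τ = 41.26 × 0.406 = 16.75 N·m clockwise.
Sack of grain: 43.6 × 9.8 = 427.3 N down at 3.05 m → arm 3.05 m, τ = 427.3 × 3.05 = 1303 N·m clockwise.
Sign: 20.3 × 9.8 = 198.9 N down at 1.73 m → arm 1.73 m, τ = 198.9 × 1.73 = 344.1 N·m clockwise.
Total clockwise load moment = 2375 N·m.
The cable tension T acts at 4.11 m; only its component perpendicular to the beam, T sinθ, produces torque. sinθ = h/√(h²+d²) = 6.28/√(6.28²+4.11²) = 0.8367.
Στ = 0 ⇒ T × 4.11 × 0.8367 = 2375 ⇒ T = 2375 / 3.439 = 691 N.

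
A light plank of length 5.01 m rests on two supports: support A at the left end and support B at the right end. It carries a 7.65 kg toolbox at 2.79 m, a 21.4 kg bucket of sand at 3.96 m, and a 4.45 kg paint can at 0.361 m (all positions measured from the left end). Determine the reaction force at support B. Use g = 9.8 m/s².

Sum moments about support A (its reaction then has zero moment arm).
Toolbox: 7.65 × 9.8 = 74.97 N down at 2.79 m → arm 2.79 m, τ = 74.97 × 2.79 = 209.2 N·m clockwise.
Bucket of sand: 21.4 × 9.8 = 209.7 N down at 3.96 m → arm 3.96 m, τ = 209.7 × 3.96 = 830.4 N·m clockwise.
Paint can: 4.45 × 9.8 = 43.61 N down at 0.361 m → arm 0.361 m, τ = 43.61 × 0.361 = 15.74 N·m clockwise.
Net load moment about support A = 1055 N·m clockwise.
Reaction R at support B is upward at 5.01 m, arm 5.01 m → moment R × 5.01 counterclockwise.
Setting net torque to zero: R × 5.01 = 1055 → R = 211 N.

R_B ≈ 211 N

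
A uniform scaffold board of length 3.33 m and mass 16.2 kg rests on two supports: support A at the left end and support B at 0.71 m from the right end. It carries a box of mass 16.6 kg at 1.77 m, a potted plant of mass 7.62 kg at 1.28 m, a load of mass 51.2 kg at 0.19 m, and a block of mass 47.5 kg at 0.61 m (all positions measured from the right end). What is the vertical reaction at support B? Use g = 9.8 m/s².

Choose support A as the axis so its reaction then has zero moment arm.
Beam weight: 16.2 × 9.8 = 158.8 N down at 1.665 m → arm 1.665 m, τ = 158.8 × 1.665 = 264.4 N·m clockwise.
Box: 16.6 × 9.8 = 162.7 N down at 1.77 m → arm 1.56 m, τ = 162.7 × 1.56 = 253.8 N·m clockwise.
Potted plant: 7.62 × 9.8 = 74.68 N down at 1.28 m → arm 2.05 m, τ = 74.68 × 2.05 = 153.1 N·m clockwise.
Load: 51.2 × 9.8 = 501.8 N down at 0.19 m → arm 3.14 m, τ = 501.8 × 3.14 = 1576 N·m clockwise.
Block: 47.5 × 9.8 = 465.5 N down at 0.61 m → arm 2.72 m, τ = 465.5 × 2.72 = 1266 N·m clockwise.
Net load moment about support A = 3513 N·m clockwise.
Reaction R at support B is upward at 0.71 m, arm 2.62 m → moment R × 2.62 counterclockwise.
Στ = 0 ⇒ R × 2.62 = 3513 ⇒ R = 1340 N.

R_B ≈ 1340 N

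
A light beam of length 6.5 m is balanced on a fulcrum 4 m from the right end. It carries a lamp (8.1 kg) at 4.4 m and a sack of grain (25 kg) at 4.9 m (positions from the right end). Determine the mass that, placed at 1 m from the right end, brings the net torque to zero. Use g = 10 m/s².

m ≈ 8.58 kg

Taking torques about the fulcrum (at 4 m from the right end):
Lamp: 8.1 × 10 = 81 N down at 4.4 m → arm 0.4 m, τ = 81 × 0.4 = 32.4 N·m counterclockwise.
Sack of grain: 25 × 10 = 250 N down at 4.9 m → arm 0.9 m, τ = 250 × 0.9 = 225 N·m counterclockwise.
Net moment of known loads = 257.4 N·m counterclockwise.
An unknown mass m at 1 m has arm 3 m; its moment is m·g·3 clockwise.
Στ = 0 ⇒ m × 10 × 3 = 257.4 ⇒ m = 257.4 / (10 × 3) = 8.58 kg.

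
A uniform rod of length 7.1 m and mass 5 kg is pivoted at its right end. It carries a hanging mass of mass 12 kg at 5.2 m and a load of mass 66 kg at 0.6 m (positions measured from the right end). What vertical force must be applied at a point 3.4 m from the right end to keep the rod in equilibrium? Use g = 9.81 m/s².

F ≈ 346 N

About the right end:
Beam weight: 5 × 9.81 = 49.05 N down at 3.55 m → arm 3.55 m, τ = 49.05 × 3.55 = 174.1 N·m counterclockwise.
Hanging mass: 12 × 9.81 = 117.7 N down at 5.2 m → arm 5.2 m, τ = 117.7 × 5.2 = 612 N·m counterclockwise.
Load: 66 × 9.81 = 647.5 N down at 0.6 m → arm 0.6 m, τ = 647.5 × 0.6 = 388.5 N·m counterclockwise.
Net moment of the loads = 1175 N·m counterclockwise.
The upward force F acts at a point 3.4 m from the right end, arm 3.4 m, giving F × 3.4 clockwise.
Στ = 0 ⇒ F × 3.4 = 1175 ⇒ F = 1175 / 3.4 = 346 N.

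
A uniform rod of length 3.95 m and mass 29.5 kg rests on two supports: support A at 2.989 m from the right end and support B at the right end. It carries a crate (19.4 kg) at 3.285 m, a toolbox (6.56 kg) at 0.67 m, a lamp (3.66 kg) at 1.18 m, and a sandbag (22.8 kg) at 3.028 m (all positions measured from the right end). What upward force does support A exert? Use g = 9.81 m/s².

Choose support B as the axis so its reaction then has zero moment arm.
Beam weight: 29.5 × 9.81 = 289.4 N down at 1.975 m → arm 1.975 m, τ = 289.4 × 1.975 = 571.6 N·m counterclockwise.
Crate: 19.4 × 9.81 = 190.3 N down at 3.285 m → arm 3.285 m, τ = 190.3 × 3.285 = 625.1 N·m counterclockwise.
Toolbox: 6.56 × 9.81 = 64.35 N down at 0.67 m → arm 0.67 m, τ = 64.35 × 0.67 = 43.11 N·m counterclockwise.
Lamp: 3.66 × 9.81 = 35.9 N down at 1.18 m → arm 1.18 m, τ = 35.9 × 1.18 = 42.36 N·m counterclockwise.
Sandbag: 22.8 × 9.81 = 223.7 N down at 3.028 m → arm 3.028 m, τ = 223.7 × 3.028 = 677.4 N·m counterclockwise.
Net load moment about support B = 1960 N·m counterclockwise.
Reaction R at support A is upward at 2.989 m, arm 2.989 m → moment R × 2.989 clockwise.
For rotational equilibrium, R × 2.989 = 1960, so R = 656 N.

R_A ≈ 656 N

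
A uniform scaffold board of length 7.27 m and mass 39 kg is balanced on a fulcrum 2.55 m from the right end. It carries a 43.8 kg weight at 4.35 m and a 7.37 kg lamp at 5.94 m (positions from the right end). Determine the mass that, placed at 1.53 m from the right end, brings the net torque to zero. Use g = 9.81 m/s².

Choose the fulcrum (at 2.55 m from the right end) as the axis so the support reaction has zero arm there.
Beam weight: 39 × 9.81 = 382.6 N down at 3.635 m → arm 1.085 m, τ = 382.6 × 1.085 = 415.1 N·m counterclockwise.
Weight: 43.8 × 9.81 = 429.7 N down at 4.35 m → arm 1.8 m, τ = 429.7 × 1.8 = 773.5 N·m counterclockwise.
Lamp: 7.37 × 9.81 = 72.3 N down at 5.94 m → arm 3.39 m, τ = 72.3 × 3.39 = 245.1 N·m counterclockwise.
Net moment of known loads = 1434 N·m counterclockwise.
An unknown mass m at 1.53 m has arm 1.02 m; its moment is m·g·1.02 clockwise.
Balancing moments: m × 9.81 × 1.02 = 1434, giving m = 1434 / (9.81 × 1.02) = 143 kg.

m ≈ 143 kg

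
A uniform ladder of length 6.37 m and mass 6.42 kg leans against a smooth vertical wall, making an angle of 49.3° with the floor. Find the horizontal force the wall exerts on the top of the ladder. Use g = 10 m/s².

N_wall ≈ 27.6 N

Sum moments about the foot of the ladder (the floor normal and friction both act there and drop out).
Ladder weight 6.42×10 = 64.2 N acts at 3.185 m along the ladder; its horizontal arm is 3.185·cos49.3° = 2.077 m → τ = 133.3 N·m clockwise.
Wall normal N acts horizontally at the top; its moment arm is the height L sinθ = 6.37·sin49.3° = 4.829 m, counterclockwise.
Balancing moments: N × 4.829 = 133.3, giving N = 27.6 N.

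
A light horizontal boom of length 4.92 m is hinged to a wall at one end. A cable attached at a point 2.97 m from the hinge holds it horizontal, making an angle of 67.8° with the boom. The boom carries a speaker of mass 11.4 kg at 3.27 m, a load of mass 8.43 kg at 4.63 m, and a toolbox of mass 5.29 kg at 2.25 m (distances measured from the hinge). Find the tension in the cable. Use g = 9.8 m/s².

T ≈ 314 N

Take moments about the hinge.
Speaker: 11.4 × 9.8 = 111.7 N down at 3.27 m → arm 3.27 m, τ = 111.7 × 3.27 = 365.3 N·m clockwise.
Load: 8.43 × 9.8 = 82.61 N down at 4.63 m → arm 4.63 m, τ = 82.61 × 4.63 = 382.5 N·m clockwise.
Toolbox: 5.29 × 9.8 = 51.84 N down at 2.25 m → arm 2.25 m, τ = 51.84 × 2.25 = 116.6 N·m clockwise.
Total clockwise load moment = 864.4 N·m.
The cable tension T acts at 2.97 m; only its component perpendicular to the boom, T sinθ, produces torque. sin 67.8° = 0.9259.
Στ = 0 ⇒ T × 2.97 × 0.9259 = 864.4 ⇒ T = 864.4 / 2.75 = 314 N.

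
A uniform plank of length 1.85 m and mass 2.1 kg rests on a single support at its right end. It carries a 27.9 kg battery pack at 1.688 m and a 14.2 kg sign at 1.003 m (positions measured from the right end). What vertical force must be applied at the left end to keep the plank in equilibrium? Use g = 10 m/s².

Sum moments about the right end (the unknown pivot reaction has zero arm there).
Beam weight: 2.1 × 10 = 21 N down at 0.925 m → arm 0.925 m, τ = 21 × 0.925 = 19.43 N·m counterclockwise.
Battery pack: 27.9 × 10 = 279 N down at 1.688 m → arm 1.688 m, τ = 279 × 1.688 = 471 N·m counterclockwise.
Sign: 14.2 × 10 = 142 N down at 1.003 m → arm 1.003 m, τ = 142 × 1.003 = 142.4 N·m counterclockwise.
Net moment of the loads = 632.8 N·m counterclockwise.
The upward force F acts at the left end, arm 1.85 m, giving F × 1.85 clockwise.
Balancing moments: F × 1.85 = 632.8, giving F = 632.8 / 1.85 = 342 N.

F ≈ 342 N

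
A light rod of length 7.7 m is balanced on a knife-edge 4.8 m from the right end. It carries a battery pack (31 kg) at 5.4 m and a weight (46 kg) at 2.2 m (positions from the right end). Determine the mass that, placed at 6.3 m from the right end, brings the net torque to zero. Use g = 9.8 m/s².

Choose the knife-edge (at 4.8 m from the right end) as the axis so the support reaction has zero arm there.
Battery pack: 31 × 9.8 = 303.8 N down at 5.4 m → arm 0.6 m, τ = 303.8 × 0.6 = 182.3 N·m counterclockwise.
Weight: 46 × 9.8 = 450.8 N down at 2.2 m → arm 2.6 m, τ = 450.8 × 2.6 = 1172 N·m clockwise.
Net moment of known loads = 989.7 N·m clockwise.
An unknown mass m at 6.3 m has arm 1.5 m; its moment is m·g·1.5 counterclockwise.
Στ = 0 ⇒ m × 9.8 × 1.5 = 989.7 ⇒ m = 989.7 / (9.8 × 1.5) = 67.3 kg.

m ≈ 67.3 kg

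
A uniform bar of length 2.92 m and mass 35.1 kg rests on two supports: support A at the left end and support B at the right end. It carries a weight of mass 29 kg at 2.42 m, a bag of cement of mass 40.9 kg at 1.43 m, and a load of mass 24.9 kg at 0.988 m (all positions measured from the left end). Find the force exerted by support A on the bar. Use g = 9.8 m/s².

Sum moments about support B (its reaction then has zero moment arm).
Beam weight: 35.1 × 9.8 = 344 N down at 1.46 m → arm 1.46 m, τ = 344 × 1.46 = 502.2 N·m counterclockwise.
Weight: 29 × 9.8 = 284.2 N down at 2.42 m → arm 0.5 m, τ = 284.2 × 0.5 = 142.1 N·m counterclockwise.
Bag of cement: 40.9 × 9.8 = 400.8 N down at 1.43 m → arm 1.49 m, τ = 400.8 × 1.49 = 597.2 N·m counterclockwise.
Load: 24.9 × 9.8 = 244 N down at 0.988 m → arm 1.932 m, τ = 244 × 1.932 = 471.4 N·m counterclockwise.
Net load moment about support B = 1713 N·m counterclockwise.
Reaction R at support A is upward at 0 m, arm 2.92 m → moment R × 2.92 clockwise.
Στ = 0 ⇒ R × 2.92 = 1713 ⇒ R = 587 N.

R_A ≈ 587 N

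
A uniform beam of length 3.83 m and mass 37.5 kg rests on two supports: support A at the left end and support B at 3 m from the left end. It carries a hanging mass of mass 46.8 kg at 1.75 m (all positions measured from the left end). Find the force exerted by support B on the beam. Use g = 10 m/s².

Choose support A as the axis so its reaction then has zero moment arm.
Beam weight: 37.5 × 10 = 375 N down at 1.915 m → arm 1.915 m, τ = 375 × 1.915 = 718.1 N·m clockwise.
Hanging mass: 46.8 × 10 = 468 N down at 1.75 m → arm 1.75 m, τ = 468 × 1.75 = 819 N·m clockwise.
Net load moment about support A = 1537 N·m clockwise.
Reaction R at support B is upward at 3 m, arm 3 m → moment R × 3 counterclockwise.
For rotational equilibrium, R × 3 = 1537, so R = 512 N.

R_B ≈ 512 N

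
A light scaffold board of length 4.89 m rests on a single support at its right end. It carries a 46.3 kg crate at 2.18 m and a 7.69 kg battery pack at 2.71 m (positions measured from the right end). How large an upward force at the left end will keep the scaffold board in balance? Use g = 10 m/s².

F ≈ 249 N

Taking torques about the right end:
Crate: 46.3 × 10 = 463 N down at 2.18 m → arm 2.18 m, τ = 463 × 2.18 = 1009 N·m counterclockwise.
Battery pack: 7.69 × 10 = 76.9 N down at 2.71 m → arm 2.71 m, τ = 76.9 × 2.71 = 208.4 N·m counterclockwise.
Net moment of the loads = 1217 N·m counterclockwise.
The upward force F acts at the left end, arm 4.89 m, giving F × 4.89 clockwise.
Setting net torque to zero: F × 4.89 = 1217 → F = 1217 / 4.89 = 249 N.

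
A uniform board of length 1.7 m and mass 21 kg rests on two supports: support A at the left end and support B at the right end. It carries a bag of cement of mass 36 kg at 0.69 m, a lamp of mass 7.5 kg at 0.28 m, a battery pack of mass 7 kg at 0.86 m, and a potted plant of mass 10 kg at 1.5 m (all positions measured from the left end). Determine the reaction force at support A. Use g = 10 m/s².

R_A ≈ 428 N

About support B:
Beam weight: 21 × 10 = 210 N down at 0.85 m → arm 0.85 m, τ = 210 × 0.85 = 178.5 N·m counterclockwise.
Bag of cement: 36 × 10 = 360 N down at 0.69 m → arm 1.01 m, τ = 360 × 1.01 = 363.6 N·m counterclockwise.
Lamp: 7.5 × 10 = 75 N down at 0.28 m → arm 1.42 m, τ = 75 × 1.42 = 106.5 N·m counterclockwise.
Battery pack: 7 × 10 = 70 N down at 0.86 m → arm 0.84 m, τ = 70 × 0.84 = 58.8 N·m counterclockwise.
Potted plant: 10 × 10 = 100 N down at 1.5 m → arm 0.2 m, τ = 100 × 0.2 = 20 N·m counterclockwise.
Net load moment about support B = 727.4 N·m counterclockwise.
Reaction R at support A is upward at 0 m, arm 1.7 m → moment R × 1.7 clockwise.
Setting net torque to zero: R × 1.7 = 727.4 → R = 428 N.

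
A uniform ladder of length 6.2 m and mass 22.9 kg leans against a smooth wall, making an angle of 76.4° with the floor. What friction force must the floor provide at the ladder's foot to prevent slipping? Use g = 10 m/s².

f ≈ 27.7 N

Taking torques about the foot of the ladder:
Ladder weight 22.9×10 = 229 N acts at 3.1 m along the ladder; its horizontal arm is 3.1·cos76.4° = 0.7289 m → τ = 166.9 N·m clockwise.
Wall normal N acts horizontally at the top; its moment arm is the height L sinθ = 6.2·sin76.4° = 6.026 m, counterclockwise.
Balancing moments: N × 6.026 = 166.9, giving N = 27.7 N.
ΣFx = 0: friction at the foot balances the wall's push, so f = N_wall = 27.7 N.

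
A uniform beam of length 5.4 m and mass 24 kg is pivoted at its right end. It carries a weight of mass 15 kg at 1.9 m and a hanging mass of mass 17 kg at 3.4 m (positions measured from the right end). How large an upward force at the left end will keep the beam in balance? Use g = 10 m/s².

F ≈ 280 N

Take moments about the right end.
Beam weight: 24 × 10 = 240 N down at 2.7 m → arm 2.7 m, τ = 240 × 2.7 = 648 N·m counterclockwise.
Weight: 15 × 10 = 150 N down at 1.9 m → arm 1.9 m, τ = 150 × 1.9 = 285 N·m counterclockwise.
Hanging mass: 17 × 10 = 170 N down at 3.4 m → arm 3.4 m, τ = 170 × 3.4 = 578 N·m counterclockwise.
Net moment of the loads = 1511 N·m counterclockwise.
The upward force F acts at the left end, arm 5.4 m, giving F × 5.4 clockwise.
Στ = 0 ⇒ F × 5.4 = 1511 ⇒ F = 1511 / 5.4 = 280 N.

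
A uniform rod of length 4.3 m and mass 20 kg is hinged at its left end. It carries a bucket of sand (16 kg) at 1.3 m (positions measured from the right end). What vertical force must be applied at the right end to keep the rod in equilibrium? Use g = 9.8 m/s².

Choose the left end as the axis so the unknown pivot reaction has zero arm there.
Beam weight: 20 × 9.8 = 196 N down at 2.15 m → arm 2.15 m, τ = 196 × 2.15 = 421.4 N·m clockwise.
Bucket of sand: 16 × 9.8 = 156.8 N down at 1.3 m → arm 3 m, τ = 156.8 × 3 = 470.4 N·m clockwise.
Net moment of the loads = 891.8 N·m clockwise.
The upward force F acts at the right end, arm 4.3 m, giving F × 4.3 counterclockwise.
For rotational equilibrium, F × 4.3 = 891.8, so F = 891.8 / 4.3 = 207 N.

F ≈ 207 N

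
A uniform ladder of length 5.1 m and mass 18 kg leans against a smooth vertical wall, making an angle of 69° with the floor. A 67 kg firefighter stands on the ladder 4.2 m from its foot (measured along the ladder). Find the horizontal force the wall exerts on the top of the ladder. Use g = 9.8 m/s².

About the foot of the ladder:
Ladder weight 18×9.8 = 176.4 N acts at 2.55 m along the ladder; its horizontal arm is 2.55·cos69° = 0.9138 m → τ = 161.2 N·m clockwise.
Firefighter: 67×9.8 = 656.6 N at 4.2 m → arm 1.505 m → τ = 988.2 N·m clockwise.
Wall normal N acts horizontally at the top; its moment arm is the height L sinθ = 5.1·sin69° = 4.761 m, counterclockwise.
For rotational equilibrium, N × 4.761 = 1149, so N = 241 N.

N_wall ≈ 241 N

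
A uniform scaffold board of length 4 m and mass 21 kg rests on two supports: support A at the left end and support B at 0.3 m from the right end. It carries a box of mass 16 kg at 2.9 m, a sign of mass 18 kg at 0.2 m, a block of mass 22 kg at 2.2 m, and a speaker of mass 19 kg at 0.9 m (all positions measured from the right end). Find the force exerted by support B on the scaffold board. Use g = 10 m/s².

Choose support A as the axis so its reaction then has zero moment arm.
Beam weight: 21 × 10 = 210 N down at 2 m → arm 2 m, τ = 210 × 2 = 420 N·m clockwise.
Box: 16 × 10 = 160 N down at 2.9 m → arm 1.1 m, τ = 160 × 1.1 = 176 N·m clockwise.
Sign: 18 × 10 = 180 N down at 0.2 m → arm 3.8 m, τ = 180 × 3.8 = 684 N·m clockwise.
Block: 22 × 10 = 220 N down at 2.2 m → arm 1.8 m, τ = 220 × 1.8 = 396 N·m clockwise.
Speaker: 19 × 10 = 190 N down at 0.9 m → arm 3.1 m, τ = 190 × 3.1 = 589 N·m clockwise.
Net load moment about support A = 2265 N·m clockwise.
Reaction R at support B is upward at 0.3 m, arm 3.7 m → moment R × 3.7 counterclockwise.
Balancing moments: R × 3.7 = 2265, giving R = 612 N.

R_B ≈ 612 N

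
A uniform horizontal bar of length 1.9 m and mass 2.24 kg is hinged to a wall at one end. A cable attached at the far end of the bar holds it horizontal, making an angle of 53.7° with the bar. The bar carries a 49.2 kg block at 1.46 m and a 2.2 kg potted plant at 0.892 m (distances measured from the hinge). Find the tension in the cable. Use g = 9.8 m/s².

T ≈ 486 N

Choose the hinge as the axis so the unknown hinge reaction has zero arm there.
Beam weight: 2.24 × 9.8 = 21.95 N down at 0.95 m → arm 0.95 m, τ = 21.95 × 0.95 = 20.85 N·m clockwise.
Block: 49.2 × 9.8 = 482.2 N down at 1.46 m → arm 1.46 m, τ = 482.2 × 1.46 = 704 N·m clockwise.
Potted plant: 2.2 × 9.8 = 21.56 N down at 0.892 m → arm 0.892 m, τ = 21.56 × 0.892 = 19.23 N·m clockwise.
Total clockwise load moment = 744.1 N·m.
The cable tension T acts at 1.9 m; only its component perpendicular to the bar, T sinθ, produces torque. sin 53.7° = 0.8059.
Balancing moments: T × 1.9 × 0.8059 = 744.1, giving T = 744.1 / 1.531 = 486 N.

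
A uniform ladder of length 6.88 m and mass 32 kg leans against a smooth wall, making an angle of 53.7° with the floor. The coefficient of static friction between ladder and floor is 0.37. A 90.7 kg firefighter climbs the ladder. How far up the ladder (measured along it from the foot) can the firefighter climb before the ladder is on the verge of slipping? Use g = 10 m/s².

d ≈ 3.47 m

Taking torques about the foot of the ladder:
Ladder weight 32×10 = 320 N acts at 3.44 m along the ladder; its horizontal arm is 3.44·cos53.7° = 2.037 m → τ = 651.8 N·m clockwise.
Firefighter weight 90.7×10 = 907 N at distance d → arm d·cos53.7° → τ = 907·d·0.592 clockwise.
Wall normal N at the top has arm L sinθ = 5.545 m counterclockwise, so Στ = 0 gives N·5.545 = 651.8 + 536.9·d.
ΣFy = 0 ⇒ N_floor = 1227 N, so the maximum friction is μ_s·N_floor = 0.37×1227 = 454 N. ΣFx = 0 ⇒ N_wall = f, so at the slipping point N = 454 N.
Substituting: 454×5.545 = 651.8 + 536.9·d ⇒ d = (2517 − 651.8) / 536.9 = 3.47 m.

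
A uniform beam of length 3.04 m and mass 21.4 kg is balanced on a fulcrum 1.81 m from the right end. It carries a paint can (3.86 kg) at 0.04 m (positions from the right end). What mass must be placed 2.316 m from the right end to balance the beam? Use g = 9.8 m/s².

m ≈ 25.8 kg

About the fulcrum (at 1.81 m from the right end):
Beam weight: 21.4 × 9.8 = 209.7 N down at 1.52 m → arm 0.29 m, τ = 209.7 × 0.29 = 60.81 N·m clockwise.
Paint can: 3.86 × 9.8 = 37.83 N down at 0.04 m → arm 1.77 m, τ = 37.83 × 1.77 = 66.96 N·m clockwise.
Net moment of known loads = 127.8 N·m clockwise.
An unknown mass m at 2.316 m has arm 0.506 m; its moment is m·g·0.506 counterclockwise.
Balancing moments: m × 9.8 × 0.506 = 127.8, giving m = 127.8 / (9.8 × 0.506) = 25.8 kg.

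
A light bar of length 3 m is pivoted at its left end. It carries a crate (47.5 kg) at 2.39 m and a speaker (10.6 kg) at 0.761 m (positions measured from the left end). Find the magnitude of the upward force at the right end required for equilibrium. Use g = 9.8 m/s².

Taking torques about the left end:
Crate: 47.5 × 9.8 = 465.5 N down at 2.39 m → arm 2.39 m, τ = 465.5 × 2.39 = 1113 N·m clockwise.
Speaker: 10.6 × 9.8 = 103.9 N down at 0.761 m → arm 0.761 m, τ = 103.9 × 0.761 = 79.07 N·m clockwise.
Net moment of the loads = 1192 N·m clockwise.
The upward force F acts at the right end, arm 3 m, giving F × 3 counterclockwise.
Στ = 0 ⇒ F × 3 = 1192 ⇒ F = 1192 / 3 = 397 N.

F ≈ 397 N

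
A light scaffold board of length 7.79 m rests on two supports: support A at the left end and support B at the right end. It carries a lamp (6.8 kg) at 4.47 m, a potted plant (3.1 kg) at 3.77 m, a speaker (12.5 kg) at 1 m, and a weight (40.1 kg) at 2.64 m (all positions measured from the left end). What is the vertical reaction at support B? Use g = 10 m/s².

R_B ≈ 206 N

About support A:
Lamp: 6.8 × 10 = 68 N down at 4.47 m → arm 4.47 m, τ = 68 × 4.47 = 304 N·m clockwise.
Potted plant: 3.1 × 10 = 31 N down at 3.77 m → arm 3.77 m, τ = 31 × 3.77 = 116.9 N·m clockwise.
Speaker: 12.5 × 10 = 125 N down at 1 m → arm 1 m, τ = 125 × 1 = 125 N·m clockwise.
Weight: 40.1 × 10 = 401 N down at 2.64 m → arm 2.64 m, τ = 401 × 2.64 = 1059 N·m clockwise.
Net load moment about support A = 1605 N·m clockwise.
Reaction R at support B is upward at 7.79 m, arm 7.79 m → moment R × 7.79 counterclockwise.
For rotational equilibrium, R × 7.79 = 1605, so R = 206 N.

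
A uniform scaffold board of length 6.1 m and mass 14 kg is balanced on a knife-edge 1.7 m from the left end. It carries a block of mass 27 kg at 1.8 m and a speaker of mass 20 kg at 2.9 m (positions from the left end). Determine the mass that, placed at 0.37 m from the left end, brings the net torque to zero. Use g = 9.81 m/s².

Taking torques about the knife-edge (at 1.7 m from the left end):
Beam weight: 14 × 9.81 = 137.3 N down at 3.05 m → arm 1.35 m, τ = 137.3 × 1.35 = 185.4 N·m clockwise.
Block: 27 × 9.81 = 264.9 N down at 1.8 m → arm 0.1 m, τ = 264.9 × 0.1 = 26.49 N·m clockwise.
Speaker: 20 × 9.81 = 196.2 N down at 2.9 m → arm 1.2 m, τ = 196.2 × 1.2 = 235.4 N·m clockwise.
Net moment of known loads = 447.3 N·m clockwise.
An unknown mass m at 0.37 m has arm 1.33 m; its moment is m·g·1.33 counterclockwise.
For rotational equilibrium, m × 9.81 × 1.33 = 447.3, so m = 447.3 / (9.81 × 1.33) = 34.3 kg.

m ≈ 34.3 kg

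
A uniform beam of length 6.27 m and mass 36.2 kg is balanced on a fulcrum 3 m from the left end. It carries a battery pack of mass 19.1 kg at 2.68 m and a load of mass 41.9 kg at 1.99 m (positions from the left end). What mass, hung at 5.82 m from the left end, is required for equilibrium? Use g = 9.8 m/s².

m ≈ 15.4 kg

Taking torques about the fulcrum (at 3 m from the left end):
Beam weight: 36.2 × 9.8 = 354.8 N down at 3.135 m → arm 0.135 m, τ = 354.8 × 0.135 = 47.9 N·m clockwise.
Battery pack: 19.1 × 9.8 = 187.2 N down at 2.68 m → arm 0.32 m, τ = 187.2 × 0.32 = 59.9 N·m counterclockwise.
Load: 41.9 × 9.8 = 410.6 N down at 1.99 m → arm 1.01 m, τ = 410.6 × 1.01 = 414.7 N·m counterclockwise.
Net moment of known loads = 426.7 N·m counterclockwise.
An unknown mass m at 5.82 m has arm 2.82 m; its moment is m·g·2.82 clockwise.
Στ = 0 ⇒ m × 9.8 × 2.82 = 426.7 ⇒ m = 426.7 / (9.8 × 2.82) = 15.4 kg.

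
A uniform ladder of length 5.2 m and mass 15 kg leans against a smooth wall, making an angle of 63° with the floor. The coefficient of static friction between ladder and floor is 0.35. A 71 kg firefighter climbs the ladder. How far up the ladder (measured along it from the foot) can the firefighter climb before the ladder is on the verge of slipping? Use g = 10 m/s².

Sum moments about the foot of the ladder (the floor normal and friction both act there and drop out).
Ladder weight 15×10 = 150 N acts at 2.6 m along the ladder; its horizontal arm is 2.6·cos63° = 1.18 m → τ = 177 N·m clockwise.
Firefighter weight 71×10 = 710 N at distance d → arm d·cos63° → τ = 710·d·0.454 clockwise.
Wall normal N at the top has arm L sinθ = 4.633 m counterclockwise, so Στ = 0 gives N·4.633 = 177 + 322.3·d.
ΣFy = 0 ⇒ N_floor = 860 N, so the maximum friction is μ_s·N_floor = 0.35×860 = 301 N. ΣFx = 0 ⇒ N_wall = f, so at the slipping point N = 301 N.
Substituting: 301×4.633 = 177 + 322.3·d ⇒ d = (1395 − 177) / 322.3 = 3.78 m.

d ≈ 3.78 m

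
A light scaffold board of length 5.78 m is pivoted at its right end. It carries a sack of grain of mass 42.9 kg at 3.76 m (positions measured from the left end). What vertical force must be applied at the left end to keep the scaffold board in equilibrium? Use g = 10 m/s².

F ≈ 150 N

Taking torques about the right end:
Sack of grain: 42.9 × 10 = 429 N down at 3.76 m → arm 2.02 m, τ = 429 × 2.02 = 866.6 N·m counterclockwise.
Net moment of the loads = 866.6 N·m counterclockwise.
The upward force F acts at the left end, arm 5.78 m, giving F × 5.78 clockwise.
Στ = 0 ⇒ F × 5.78 = 866.6 ⇒ F = 866.6 / 5.78 = 150 N.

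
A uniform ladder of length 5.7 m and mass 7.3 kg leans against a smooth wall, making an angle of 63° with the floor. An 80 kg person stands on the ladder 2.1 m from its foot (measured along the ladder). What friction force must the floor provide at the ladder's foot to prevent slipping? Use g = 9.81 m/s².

f ≈ 166 N

About the foot of the ladder:
Ladder weight 7.3×9.81 = 71.61 N acts at 2.85 m along the ladder; its horizontal arm is 2.85·cos63° = 1.294 m → τ = 92.66 N·m clockwise.
Person: 80×9.81 = 784.8 N at 2.1 m → arm 0.9534 m → τ = 748.2 N·m clockwise.
Wall normal N acts horizontally at the top; its moment arm is the height L sinθ = 5.7·sin63° = 5.079 m, counterclockwise.
Setting net torque to zero: N × 5.079 = 840.9 → N = 166 N.
ΣFx = 0: friction at the foot balances the wall's push, so f = N_wall = 166 N.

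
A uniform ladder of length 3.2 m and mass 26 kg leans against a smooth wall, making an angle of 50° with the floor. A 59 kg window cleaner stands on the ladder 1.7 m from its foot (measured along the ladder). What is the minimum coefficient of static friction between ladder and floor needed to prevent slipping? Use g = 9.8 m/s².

μ_min ≈ 0.438

About the foot of the ladder:
Ladder weight 26×9.8 = 254.8 N acts at 1.6 m along the ladder; its horizontal arm is 1.6·cos50° = 1.028 m → τ = 261.9 N·m clockwise.
Window cleaner: 59×9.8 = 578.2 N at 1.7 m → arm 1.093 m → τ = 632 N·m clockwise.
Wall normal N acts horizontally at the top; its moment arm is the height L sinθ = 3.2·sin50° = 2.451 m, counterclockwise.
Balancing moments: N × 2.451 = 893.9, giving N = 364.7 N.
ΣFx = 0 ⇒ f = N_wall = 364.7 N. ΣFy = 0 ⇒ N_floor = 833 N.
μ_min = f / N_floor = 364.7 / 833 = 0.438.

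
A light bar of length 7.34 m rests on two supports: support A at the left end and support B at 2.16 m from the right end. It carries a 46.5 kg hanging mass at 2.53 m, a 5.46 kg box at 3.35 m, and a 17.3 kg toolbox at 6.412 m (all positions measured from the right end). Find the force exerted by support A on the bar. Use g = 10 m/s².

R_A ≈ 188 N

Take moments about support B.
Hanging mass: 46.5 × 10 = 465 N down at 2.53 m → arm 0.37 m, τ = 465 × 0.37 = 172.1 N·m counterclockwise.
Box: 5.46 × 10 = 54.6 N down at 3.35 m → arm 1.19 m, τ = 54.6 × 1.19 = 64.97 N·m counterclockwise.
Toolbox: 17.3 × 10 = 173 N down at 6.412 m → arm 4.252 m, τ = 173 × 4.252 = 735.6 N·m counterclockwise.
Net load moment about support B = 972.7 N·m counterclockwise.
Reaction R at support A is upward at 7.34 m, arm 5.18 m → moment R × 5.18 clockwise.
Setting net torque to zero: R × 5.18 = 972.7 → R = 188 N.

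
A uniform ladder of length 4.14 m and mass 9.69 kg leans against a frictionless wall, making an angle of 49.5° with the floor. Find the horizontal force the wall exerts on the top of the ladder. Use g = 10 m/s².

About the foot of the ladder:
Ladder weight 9.69×10 = 96.9 N acts at 2.07 m along the ladder; its horizontal arm is 2.07·cos49.5° = 1.344 m → τ = 130.2 N·m clockwise.
Wall normal N acts horizontally at the top; its moment arm is the height L sinθ = 4.14·sin49.5° = 3.148 m, counterclockwise.
For rotational equilibrium, N × 3.148 = 130.2, so N = 41.4 N.

N_wall ≈ 41.4 N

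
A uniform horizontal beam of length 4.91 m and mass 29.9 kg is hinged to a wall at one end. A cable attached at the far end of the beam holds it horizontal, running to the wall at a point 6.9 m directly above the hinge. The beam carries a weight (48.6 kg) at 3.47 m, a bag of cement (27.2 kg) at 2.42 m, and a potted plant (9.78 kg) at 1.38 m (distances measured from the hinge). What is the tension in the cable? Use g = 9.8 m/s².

Sum moments about the hinge (the unknown hinge reaction has zero arm there).
Beam weight: 29.9 × 9.8 = 293 N down at 2.455 m → arm 2.455 m, τ = 293 × 2.455 = 719.3 N·m clockwise.
Weight: 48.6 × 9.8 = 476.3 N down at 3.47 m → arm 3.47 m, τ = 476.3 × 3.47 = 1653 N·m clockwise.
Bag of cement: 27.2 × 9.8 = 266.6 N down at 2.42 m → arm 2.42 m, τ = 266.6 × 2.42 = 645.2 N·m clockwise.
Potted plant: 9.78 × 9.8 = 95.84 N down at 1.38 m → arm 1.38 m, τ = 95.84 × 1.38 = 132.3 N·m clockwise.
Total clockwise load moment = 3150 N·m.
The cable tension T acts at 4.91 m; only its component perpendicular to the beam, T sinθ, produces torque. sinθ = h/√(h²+d²) = 6.9/√(6.9²+4.91²) = 0.8148.
Setting net torque to zero: T × 4.91 × 0.8148 = 3150 → T = 3150 / 4.001 = 787 N.

T ≈ 787 N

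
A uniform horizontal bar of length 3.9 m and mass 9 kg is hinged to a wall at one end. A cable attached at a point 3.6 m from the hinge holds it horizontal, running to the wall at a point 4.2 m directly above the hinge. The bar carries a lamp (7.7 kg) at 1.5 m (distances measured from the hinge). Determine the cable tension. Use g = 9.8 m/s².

T ≈ 104 N

About the hinge:
Beam weight: 9 × 9.8 = 88.2 N down at 1.95 m → arm 1.95 m, τ = 88.2 × 1.95 = 172 N·m clockwise.
Lamp: 7.7 × 9.8 = 75.46 N down at 1.5 m → arm 1.5 m, τ = 75.46 × 1.5 = 113.2 N·m clockwise.
Total clockwise load moment = 285.2 N·m.
The cable tension T acts at 3.6 m; only its component perpendicular to the bar, T sinθ, produces torque. sinθ = h/√(h²+d²) = 4.2/√(4.2²+3.6²) = 0.7593.
Στ = 0 ⇒ T × 3.6 × 0.7593 = 285.2 ⇒ T = 285.2 / 2.733 = 104 N.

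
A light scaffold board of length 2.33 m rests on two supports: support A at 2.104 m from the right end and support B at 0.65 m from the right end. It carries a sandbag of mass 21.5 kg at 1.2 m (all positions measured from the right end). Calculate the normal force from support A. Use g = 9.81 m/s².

R_A ≈ 79.8 N

Choose support B as the axis so its reaction then has zero moment arm.
Sandbag: 21.5 × 9.81 = 210.9 N down at 1.2 m → arm 0.55 m, τ = 210.9 × 0.55 = 116 N·m counterclockwise.
Net load moment about support B = 116 N·m counterclockwise.
Reaction R at support A is upward at 2.104 m, arm 1.454 m → moment R × 1.454 clockwise.
For rotational equilibrium, R × 1.454 = 116, so R = 79.8 N.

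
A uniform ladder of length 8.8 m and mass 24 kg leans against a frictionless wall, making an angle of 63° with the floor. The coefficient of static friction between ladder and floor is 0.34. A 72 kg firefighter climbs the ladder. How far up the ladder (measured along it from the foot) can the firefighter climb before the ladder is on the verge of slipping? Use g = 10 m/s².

d ≈ 6.36 m

Taking torques about the foot of the ladder:
Ladder weight 24×10 = 240 N acts at 4.4 m along the ladder; its horizontal arm is 4.4·cos63° = 1.998 m → τ = 479.5 N·m clockwise.
Firefighter weight 72×10 = 720 N at distance d → arm d·cos63° → τ = 720·d·0.454 clockwise.
Wall normal N at the top has arm L sinθ = 7.841 m counterclockwise, so Στ = 0 gives N·7.841 = 479.5 + 326.9·d.
ΣFy = 0 ⇒ N_floor = 960 N, so the maximum friction is μ_s·N_floor = 0.34×960 = 326.4 N. ΣFx = 0 ⇒ N_wall = f, so at the slipping point N = 326.4 N.
Substituting: 326.4×7.841 = 479.5 + 326.9·d ⇒ d = (2559 − 479.5) / 326.9 = 6.36 m.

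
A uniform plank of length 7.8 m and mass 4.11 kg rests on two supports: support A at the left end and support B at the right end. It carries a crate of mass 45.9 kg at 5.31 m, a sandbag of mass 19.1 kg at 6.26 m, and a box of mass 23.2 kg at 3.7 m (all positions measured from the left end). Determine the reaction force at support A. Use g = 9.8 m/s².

Taking torques about support B:
Beam weight: 4.11 × 9.8 = 40.28 N down at 3.9 m → arm 3.9 m, τ = 40.28 × 3.9 = 157.1 N·m counterclockwise.
Crate: 45.9 × 9.8 = 449.8 N down at 5.31 m → arm 2.49 m, τ = 449.8 × 2.49 = 1120 N·m counterclockwise.
Sandbag: 19.1 × 9.8 = 187.2 N down at 6.26 m → arm 1.54 m, τ = 187.2 × 1.54 = 288.3 N·m counterclockwise.
Box: 23.2 × 9.8 = 227.4 N down at 3.7 m → arm 4.1 m, τ = 227.4 × 4.1 = 932.3 N·m counterclockwise.
Net load moment about support B = 2498 N·m counterclockwise.
Reaction R at support A is upward at 0 m, arm 7.8 m → moment R × 7.8 clockwise.
For rotational equilibrium, R × 7.8 = 2498, so R = 320 N.

R_A ≈ 320 N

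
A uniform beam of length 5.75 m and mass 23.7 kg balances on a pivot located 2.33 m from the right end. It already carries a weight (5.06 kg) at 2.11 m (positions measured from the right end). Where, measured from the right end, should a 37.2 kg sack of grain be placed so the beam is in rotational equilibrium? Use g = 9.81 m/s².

x ≈ 2.01 m from the right end

Choose the pivot (at 2.33 m from the right end) as the axis so the support reaction has zero arm there.
Beam weight: 23.7 × 9.81 = 232.5 N down at 2.875 m → arm 0.545 m, τ = 232.5 × 0.545 = 126.7 N·m counterclockwise.
Weight: 5.06 × 9.81 = 49.64 N down at 2.11 m → arm 0.22 m, τ = 49.64 × 0.22 = 10.92 N·m clockwise.
Net moment of existing loads = 115.8 N·m counterclockwise.
The sack of grain weighs 37.2 × 9.81 = 364.9 N and must supply an equal clockwise moment, so its lever arm about the pivot is 115.8 / 364.9 = 0.317 m.
That puts it at 2.33 − 0.317 = 2.01 m from the right end.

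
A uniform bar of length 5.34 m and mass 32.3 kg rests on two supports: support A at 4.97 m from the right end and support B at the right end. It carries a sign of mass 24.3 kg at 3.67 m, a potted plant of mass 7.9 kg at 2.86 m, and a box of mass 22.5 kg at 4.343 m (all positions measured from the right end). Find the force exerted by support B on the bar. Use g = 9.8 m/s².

Sum moments about support A (its reaction then has zero moment arm).
Beam weight: 32.3 × 9.8 = 316.5 N down at 2.67 m → arm 2.3 m, τ = 316.5 × 2.3 = 727.9 N·m clockwise.
Sign: 24.3 × 9.8 = 238.1 N down at 3.67 m → arm 1.3 m, τ = 238.1 × 1.3 = 309.5 N·m clockwise.
Potted plant: 7.9 × 9.8 = 77.42 N down at 2.86 m → arm 2.11 m, τ = 77.42 × 2.11 = 163.4 N·m clockwise.
Box: 22.5 × 9.8 = 220.5 N down at 4.343 m → arm 0.627 m, τ = 220.5 × 0.627 = 138.3 N·m clockwise.
Net load moment about support A = 1339 N·m clockwise.
Reaction R at support B is upward at 0 m, arm 4.97 m → moment R × 4.97 counterclockwise.
Στ = 0 ⇒ R × 4.97 = 1339 ⇒ R = 269 N.

R_B ≈ 269 N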